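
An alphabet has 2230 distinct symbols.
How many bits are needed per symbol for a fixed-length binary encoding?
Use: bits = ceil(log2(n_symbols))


log2(2230) = 11.1228
Bracket: 2^11 = 2048 < 2230 <= 2^12 = 4096
So ceil(log2(2230)) = 12

bits = ceil(log2(2230)) = ceil(11.1228) = 12 bits


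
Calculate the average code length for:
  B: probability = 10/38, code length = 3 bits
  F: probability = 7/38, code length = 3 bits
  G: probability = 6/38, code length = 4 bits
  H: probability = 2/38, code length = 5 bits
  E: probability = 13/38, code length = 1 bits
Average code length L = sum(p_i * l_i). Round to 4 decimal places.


Weighted contributions p_i * l_i:
  B: (10/38) * 3 = 30/38
  F: (7/38) * 3 = 21/38
  G: (6/38) * 4 = 24/38
  H: (2/38) * 5 = 10/38
  E: (13/38) * 1 = 13/38
Sum = (30 + 21 + 24 + 10 + 13)/38 = 98/38

L = 98/38 = 2.5789 bits/symbol


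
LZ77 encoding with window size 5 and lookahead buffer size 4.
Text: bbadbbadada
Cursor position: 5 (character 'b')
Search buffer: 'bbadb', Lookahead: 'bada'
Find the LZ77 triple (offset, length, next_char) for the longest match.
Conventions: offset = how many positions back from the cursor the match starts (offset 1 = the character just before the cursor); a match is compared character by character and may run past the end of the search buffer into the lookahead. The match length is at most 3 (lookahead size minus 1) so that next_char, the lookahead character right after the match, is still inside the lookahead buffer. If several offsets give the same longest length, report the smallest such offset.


Try each offset into the search buffer:
  offset=1 (pos 4, char 'b'): match length 1
  offset=2 (pos 3, char 'd'): match length 0
  offset=3 (pos 2, char 'a'): match length 0
  offset=4 (pos 1, char 'b'): match length 3
  offset=5 (pos 0, char 'b'): match length 1
Longest match has length 3 at offset 4.
next_char = character at position 5 + 3 = 8 -> 'a'

Best match: offset=4, length=3 (matching 'bad' starting at position 1)
LZ77 triple: (4, 3, 'a')


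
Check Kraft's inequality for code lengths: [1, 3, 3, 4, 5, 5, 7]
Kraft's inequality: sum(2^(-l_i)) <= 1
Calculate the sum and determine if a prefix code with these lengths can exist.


Sum = 2^(-1) + 2^(-3) + 2^(-3) + 2^(-4) + 2^(-5) + 2^(-5) + 2^(-7)
    = 0.5 + 0.125 + 0.125 + 0.0625 + 0.03125 + 0.03125 + 0.0078125
    = 113/128 = 0.8828125
Since 0.8828125 <= 1, Kraft's inequality IS satisfied.
A prefix code with these lengths CAN exist.

Kraft sum = 0.8828125. Satisfied.


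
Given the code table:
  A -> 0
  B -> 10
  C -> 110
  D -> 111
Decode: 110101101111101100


Decoding:
110 -> C
10 -> B
110 -> C
111 -> D
110 -> C
110 -> C
0 -> A


Result: CBCDCCA


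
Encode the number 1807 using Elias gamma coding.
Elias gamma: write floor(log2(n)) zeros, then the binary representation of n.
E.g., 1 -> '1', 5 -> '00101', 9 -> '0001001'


num_bits = floor(log2(1807)) + 1 = 11
leading_zeros = num_bits - 1 = 10
binary(1807) = 11100001111

Elias gamma(1807) = '0000000000' + '11100001111' = 000000000011100001111 (21 bits)


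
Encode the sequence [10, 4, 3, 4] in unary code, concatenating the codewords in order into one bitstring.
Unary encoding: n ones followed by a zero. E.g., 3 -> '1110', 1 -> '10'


Encode each number as n ones followed by a terminating 0:
  10 -> 11111111110 (11 bits)
  4 -> 11110 (5 bits)
  3 -> 1110 (4 bits)
  4 -> 11110 (5 bits)
Total length = 11 + 5 + 4 + 5 = 25 bits.

Unary([10, 4, 3, 4]) = 1111111111011110111011110 (25 bits)


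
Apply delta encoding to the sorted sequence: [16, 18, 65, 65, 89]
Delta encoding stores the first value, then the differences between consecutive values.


First value: 16
Deltas:
  18 - 16 = 2
  65 - 18 = 47
  65 - 65 = 0
  89 - 65 = 24


Delta encoded: [16, 2, 47, 0, 24]


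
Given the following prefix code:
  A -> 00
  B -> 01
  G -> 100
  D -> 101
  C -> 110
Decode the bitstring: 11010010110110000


Decoding step by step:
Bits 110 -> C
Bits 100 -> G
Bits 101 -> D
Bits 101 -> D
Bits 100 -> G
Bits 00 -> A


Decoded message: CGDDGA


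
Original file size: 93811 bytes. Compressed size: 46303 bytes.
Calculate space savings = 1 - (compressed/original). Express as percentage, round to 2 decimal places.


ratio = compressed/original = 46303/93811 = 0.493578
savings = 1 - ratio = 1 - 0.493578 = 0.506422
as a percentage: 0.506422 * 100 = 50.64%

Space savings = 1 - 46303/93811 = 50.64%


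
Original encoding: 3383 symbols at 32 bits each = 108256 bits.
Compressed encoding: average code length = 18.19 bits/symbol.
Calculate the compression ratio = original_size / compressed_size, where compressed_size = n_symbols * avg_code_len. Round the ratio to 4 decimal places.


original_size = n_symbols * orig_bits = 3383 * 32 = 108256 bits
compressed_size = n_symbols * avg_code_len = 3383 * 18.19 = 61536.77 bits
ratio = original_size / compressed_size = 108256 / 61536.77 = 1.7592

Compression ratio = 1.7592


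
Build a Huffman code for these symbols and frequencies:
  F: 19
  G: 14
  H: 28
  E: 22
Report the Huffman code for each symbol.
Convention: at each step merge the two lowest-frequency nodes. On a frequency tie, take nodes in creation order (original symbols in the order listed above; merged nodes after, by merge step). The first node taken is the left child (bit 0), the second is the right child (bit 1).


Huffman tree construction:
Step 1: Merge G(14) + F(19) = 33
Step 2: Merge E(22) + H(28) = 50
Step 3: Merge (G+F)(33) + (E+H)(50) = 83
Read each symbol's code off the tree from the root (left child = 0, right child = 1).

Codes:
  F: 01 (length 2)
  G: 00 (length 2)
  H: 11 (length 2)
  E: 10 (length 2)
Average code length: 166/83 = 2.0000 bits/symbol


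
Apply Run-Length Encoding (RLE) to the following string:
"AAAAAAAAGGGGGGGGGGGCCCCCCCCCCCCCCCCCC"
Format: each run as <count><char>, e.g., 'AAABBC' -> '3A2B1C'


Scanning runs left to right:
  i=0: run of 'A' x 8 -> '8A'
  i=8: run of 'G' x 11 -> '11G'
  i=19: run of 'C' x 18 -> '18C'

RLE = 8A11G18C


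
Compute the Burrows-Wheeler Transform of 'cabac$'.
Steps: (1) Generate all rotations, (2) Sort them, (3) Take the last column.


Rotations (sorted):
  0: $cabac -> last char: c
  1: abac$c -> last char: c
  2: ac$cab -> last char: b
  3: bac$ca -> last char: a
  4: c$caba -> last char: a
  5: cabac$ -> last char: $


BWT = ccbaa$


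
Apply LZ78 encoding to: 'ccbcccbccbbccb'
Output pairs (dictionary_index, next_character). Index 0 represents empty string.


LZ78 encoding steps:
Dictionary: {0: ''}
Step 1: w='' (idx 0), next='c' -> output (0, 'c'), add 'c' as idx 1
Step 2: w='c' (idx 1), next='b' -> output (1, 'b'), add 'cb' as idx 2
Step 3: w='c' (idx 1), next='c' -> output (1, 'c'), add 'cc' as idx 3
Step 4: w='cb' (idx 2), next='c' -> output (2, 'c'), add 'cbc' as idx 4
Step 5: w='cb' (idx 2), next='b' -> output (2, 'b'), add 'cbb' as idx 5
Step 6: w='cc' (idx 3), next='b' -> output (3, 'b'), add 'ccb' as idx 6


Encoded: [(0, 'c'), (1, 'b'), (1, 'c'), (2, 'c'), (2, 'b'), (3, 'b')]


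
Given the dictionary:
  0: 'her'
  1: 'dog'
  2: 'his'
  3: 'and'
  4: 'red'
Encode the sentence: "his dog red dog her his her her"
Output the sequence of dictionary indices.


Look up each word in the dictionary:
  'his' -> 2
  'dog' -> 1
  'red' -> 4
  'dog' -> 1
  'her' -> 0
  'his' -> 2
  'her' -> 0
  'her' -> 0

Encoded: [2, 1, 4, 1, 0, 2, 0, 0]


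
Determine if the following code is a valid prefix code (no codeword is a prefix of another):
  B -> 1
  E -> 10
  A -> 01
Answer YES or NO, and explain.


Checking each pair (does one codeword prefix another?):
  B='1' vs E='10': prefix -- VIOLATION

NO -- this is NOT a valid prefix code. B (1) is a prefix of E (10).


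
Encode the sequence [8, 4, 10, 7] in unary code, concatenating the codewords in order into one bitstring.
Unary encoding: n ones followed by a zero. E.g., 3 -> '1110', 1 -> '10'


Encode each number as n ones followed by a terminating 0:
  8 -> 111111110 (9 bits)
  4 -> 11110 (5 bits)
  10 -> 11111111110 (11 bits)
  7 -> 11111110 (8 bits)
Total length = 9 + 5 + 11 + 8 = 33 bits.

Unary([8, 4, 10, 7]) = 111111110111101111111111011111110 (33 bits)


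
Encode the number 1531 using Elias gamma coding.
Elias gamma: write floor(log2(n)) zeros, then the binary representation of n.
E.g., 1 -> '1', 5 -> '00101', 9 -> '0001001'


num_bits = floor(log2(1531)) + 1 = 11
leading_zeros = num_bits - 1 = 10
binary(1531) = 10111111011

Elias gamma(1531) = '0000000000' + '10111111011' = 000000000010111111011 (21 bits)


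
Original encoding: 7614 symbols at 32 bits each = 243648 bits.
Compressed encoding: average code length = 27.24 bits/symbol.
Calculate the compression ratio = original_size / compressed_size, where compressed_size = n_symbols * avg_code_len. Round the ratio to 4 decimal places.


original_size = n_symbols * orig_bits = 7614 * 32 = 243648 bits
compressed_size = n_symbols * avg_code_len = 7614 * 27.24 = 207405.36 bits
ratio = original_size / compressed_size = 243648 / 207405.36 = 1.1747

Compression ratio = 1.1747


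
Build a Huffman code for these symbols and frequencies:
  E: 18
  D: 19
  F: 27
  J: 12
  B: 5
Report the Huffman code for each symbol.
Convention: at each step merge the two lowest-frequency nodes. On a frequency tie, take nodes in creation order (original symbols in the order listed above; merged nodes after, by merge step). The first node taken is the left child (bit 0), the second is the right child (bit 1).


Huffman tree construction:
Step 1: Merge B(5) + J(12) = 17
Step 2: Merge (B+J)(17) + E(18) = 35
Step 3: Merge D(19) + F(27) = 46
Step 4: Merge ((B+J)+E)(35) + (D+F)(46) = 81
Read each symbol's code off the tree from the root (left child = 0, right child = 1).

Codes:
  E: 01 (length 2)
  D: 10 (length 2)
  F: 11 (length 2)
  J: 001 (length 3)
  B: 000 (length 3)
Average code length: 179/81 = 2.2099 bits/symbol


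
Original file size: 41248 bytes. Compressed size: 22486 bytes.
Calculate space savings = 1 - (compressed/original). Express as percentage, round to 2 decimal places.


ratio = compressed/original = 22486/41248 = 0.545142
savings = 1 - ratio = 1 - 0.545142 = 0.454858
as a percentage: 0.454858 * 100 = 45.49%

Space savings = 1 - 22486/41248 = 45.49%


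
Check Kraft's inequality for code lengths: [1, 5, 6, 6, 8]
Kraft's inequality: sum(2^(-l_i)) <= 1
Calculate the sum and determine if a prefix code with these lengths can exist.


Sum = 2^(-1) + 2^(-5) + 2^(-6) + 2^(-6) + 2^(-8)
    = 0.5 + 0.03125 + 0.015625 + 0.015625 + 0.00390625
    = 145/256 = 0.56640625
Since 0.56640625 <= 1, Kraft's inequality IS satisfied.
A prefix code with these lengths CAN exist.

Kraft sum = 0.56640625. Satisfied.


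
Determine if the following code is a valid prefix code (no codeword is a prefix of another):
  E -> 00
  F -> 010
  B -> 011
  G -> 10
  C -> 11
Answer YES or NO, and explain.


Checking each pair (does one codeword prefix another?):
  E='00' vs F='010': no prefix
  E='00' vs B='011': no prefix
  E='00' vs G='10': no prefix
  E='00' vs C='11': no prefix
  F='010' vs E='00': no prefix
  F='010' vs B='011': no prefix
  F='010' vs G='10': no prefix
  F='010' vs C='11': no prefix
  B='011' vs E='00': no prefix
  B='011' vs F='010': no prefix
  B='011' vs G='10': no prefix
  B='011' vs C='11': no prefix
  G='10' vs E='00': no prefix
  G='10' vs F='010': no prefix
  G='10' vs B='011': no prefix
  G='10' vs C='11': no prefix
  C='11' vs E='00': no prefix
  C='11' vs F='010': no prefix
  C='11' vs B='011': no prefix
  C='11' vs G='10': no prefix
No violation found over all pairs.

YES -- this is a valid prefix code. No codeword is a prefix of any other codeword.


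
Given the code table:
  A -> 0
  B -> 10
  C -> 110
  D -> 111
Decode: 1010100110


Decoding:
10 -> B
10 -> B
10 -> B
0 -> A
110 -> C


Result: BBBAC


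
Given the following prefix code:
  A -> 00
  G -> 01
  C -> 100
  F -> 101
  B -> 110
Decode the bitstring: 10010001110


Decoding step by step:
Bits 100 -> C
Bits 100 -> C
Bits 01 -> G
Bits 110 -> B


Decoded message: CCGB


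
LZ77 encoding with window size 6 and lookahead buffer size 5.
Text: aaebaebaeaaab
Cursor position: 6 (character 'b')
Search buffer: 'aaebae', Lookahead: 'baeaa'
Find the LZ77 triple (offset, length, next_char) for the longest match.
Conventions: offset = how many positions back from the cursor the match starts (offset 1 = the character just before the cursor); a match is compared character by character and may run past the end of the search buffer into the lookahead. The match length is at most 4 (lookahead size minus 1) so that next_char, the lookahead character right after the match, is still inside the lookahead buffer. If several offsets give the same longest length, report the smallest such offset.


Try each offset into the search buffer:
  offset=1 (pos 5, char 'e'): match length 0
  offset=2 (pos 4, char 'a'): match length 0
  offset=3 (pos 3, char 'b'): match length 3
  offset=4 (pos 2, char 'e'): match length 0
  offset=5 (pos 1, char 'a'): match length 0
  offset=6 (pos 0, char 'a'): match length 0
Longest match has length 3 at offset 3.
next_char = character at position 6 + 3 = 9 -> 'a'

Best match: offset=3, length=3 (matching 'bae' starting at position 3)
LZ77 triple: (3, 3, 'a')


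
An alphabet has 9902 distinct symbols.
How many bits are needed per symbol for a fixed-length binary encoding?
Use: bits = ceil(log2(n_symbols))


log2(9902) = 13.2735
Bracket: 2^13 = 8192 < 9902 <= 2^14 = 16384
So ceil(log2(9902)) = 14

bits = ceil(log2(9902)) = ceil(13.2735) = 14 bits


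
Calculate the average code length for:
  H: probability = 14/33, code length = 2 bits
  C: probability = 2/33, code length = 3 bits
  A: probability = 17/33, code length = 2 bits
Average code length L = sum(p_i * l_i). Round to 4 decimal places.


Weighted contributions p_i * l_i:
  H: (14/33) * 2 = 28/33
  C: (2/33) * 3 = 6/33
  A: (17/33) * 2 = 34/33
Sum = (28 + 6 + 34)/33 = 68/33

L = 68/33 = 2.0606 bits/symbol


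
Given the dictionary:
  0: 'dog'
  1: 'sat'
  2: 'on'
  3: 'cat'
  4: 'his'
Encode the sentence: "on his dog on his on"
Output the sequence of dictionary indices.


Look up each word in the dictionary:
  'on' -> 2
  'his' -> 4
  'dog' -> 0
  'on' -> 2
  'his' -> 4
  'on' -> 2

Encoded: [2, 4, 0, 2, 4, 2]


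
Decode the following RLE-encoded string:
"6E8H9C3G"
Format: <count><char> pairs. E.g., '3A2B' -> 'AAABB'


Expanding each <count><char> pair:
  6E -> 'EEEEEE'
  8H -> 'HHHHHHHH'
  9C -> 'CCCCCCCCC'
  3G -> 'GGG'

Decoded = EEEEEEHHHHHHHHCCCCCCCCCGGG


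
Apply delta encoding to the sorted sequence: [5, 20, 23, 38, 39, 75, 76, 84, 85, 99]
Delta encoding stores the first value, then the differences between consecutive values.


First value: 5
Deltas:
  20 - 5 = 15
  23 - 20 = 3
  38 - 23 = 15
  39 - 38 = 1
  75 - 39 = 36
  76 - 75 = 1
  84 - 76 = 8
  85 - 84 = 1
  99 - 85 = 14


Delta encoded: [5, 15, 3, 15, 1, 36, 1, 8, 1, 14]


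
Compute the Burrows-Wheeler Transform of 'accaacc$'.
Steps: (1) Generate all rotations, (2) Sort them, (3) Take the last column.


Rotations (sorted):
  0: $accaacc -> last char: c
  1: aacc$acc -> last char: c
  2: acc$acca -> last char: a
  3: accaacc$ -> last char: $
  4: c$accaac -> last char: c
  5: caacc$ac -> last char: c
  6: cc$accaa -> last char: a
  7: ccaacc$a -> last char: a


BWT = cca$ccaa


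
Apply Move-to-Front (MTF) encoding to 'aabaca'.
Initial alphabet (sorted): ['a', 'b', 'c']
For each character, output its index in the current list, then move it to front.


MTF encoding:
'a': index 0 in ['a', 'b', 'c'] -> ['a', 'b', 'c']
'a': index 0 in ['a', 'b', 'c'] -> ['a', 'b', 'c']
'b': index 1 in ['a', 'b', 'c'] -> ['b', 'a', 'c']
'a': index 1 in ['b', 'a', 'c'] -> ['a', 'b', 'c']
'c': index 2 in ['a', 'b', 'c'] -> ['c', 'a', 'b']
'a': index 1 in ['c', 'a', 'b'] -> ['a', 'c', 'b']


Output: [0, 0, 1, 1, 2, 1]


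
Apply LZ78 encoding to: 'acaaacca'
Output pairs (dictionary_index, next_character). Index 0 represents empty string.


LZ78 encoding steps:
Dictionary: {0: ''}
Step 1: w='' (idx 0), next='a' -> output (0, 'a'), add 'a' as idx 1
Step 2: w='' (idx 0), next='c' -> output (0, 'c'), add 'c' as idx 2
Step 3: w='a' (idx 1), next='a' -> output (1, 'a'), add 'aa' as idx 3
Step 4: w='a' (idx 1), next='c' -> output (1, 'c'), add 'ac' as idx 4
Step 5: w='c' (idx 2), next='a' -> output (2, 'a'), add 'ca' as idx 5


Encoded: [(0, 'a'), (0, 'c'), (1, 'a'), (1, 'c'), (2, 'a')]


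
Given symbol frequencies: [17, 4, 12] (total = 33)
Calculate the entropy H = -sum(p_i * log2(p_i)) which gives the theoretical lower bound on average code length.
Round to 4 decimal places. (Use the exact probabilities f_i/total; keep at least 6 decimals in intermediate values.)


Per-symbol terms -p_i * log2(p_i) with p_i = f_i/33:
  p = 17/33 = 0.515152: log2(p) = -0.956931, -p*log2(p) = 0.492965
  p = 4/33 = 0.121212: log2(p) = -3.044394, -p*log2(p) = 0.369017
  p = 12/33 = 0.363636: log2(p) = -1.459432, -p*log2(p) = 0.530702
H = 0.492965 + 0.369017 + 0.530702 = 1.392684

H = 1.3927 bits/symbol


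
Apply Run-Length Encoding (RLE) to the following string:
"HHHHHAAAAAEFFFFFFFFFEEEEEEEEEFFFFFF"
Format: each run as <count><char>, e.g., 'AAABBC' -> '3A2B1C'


Scanning runs left to right:
  i=0: run of 'H' x 5 -> '5H'
  i=5: run of 'A' x 5 -> '5A'
  i=10: run of 'E' x 1 -> '1E'
  i=11: run of 'F' x 9 -> '9F'
  i=20: run of 'E' x 9 -> '9E'
  i=29: run of 'F' x 6 -> '6F'

RLE = 5H5A1E9F9E6F


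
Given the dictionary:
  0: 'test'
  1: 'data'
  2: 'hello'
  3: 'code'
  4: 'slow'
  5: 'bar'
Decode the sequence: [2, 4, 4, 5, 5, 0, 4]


Look up each index in the dictionary:
  2 -> 'hello'
  4 -> 'slow'
  4 -> 'slow'
  5 -> 'bar'
  5 -> 'bar'
  0 -> 'test'
  4 -> 'slow'

Decoded: "hello slow slow bar bar test slow"


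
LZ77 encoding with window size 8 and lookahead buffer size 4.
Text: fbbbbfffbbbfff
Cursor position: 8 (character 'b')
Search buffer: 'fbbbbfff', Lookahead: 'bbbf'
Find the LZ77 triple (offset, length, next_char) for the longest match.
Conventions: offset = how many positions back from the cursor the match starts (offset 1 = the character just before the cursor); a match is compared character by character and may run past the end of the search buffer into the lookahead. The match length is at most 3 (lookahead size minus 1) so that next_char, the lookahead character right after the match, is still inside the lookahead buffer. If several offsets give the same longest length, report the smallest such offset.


Try each offset into the search buffer:
  offset=1 (pos 7, char 'f'): match length 0
  offset=2 (pos 6, char 'f'): match length 0
  offset=3 (pos 5, char 'f'): match length 0
  offset=4 (pos 4, char 'b'): match length 1
  offset=5 (pos 3, char 'b'): match length 2
  offset=6 (pos 2, char 'b'): match length 3
  offset=7 (pos 1, char 'b'): match length 3
  offset=8 (pos 0, char 'f'): match length 0
Longest match has length 3, found at offsets 6, 7; take the smallest, offset 6.
next_char = character at position 8 + 3 = 11 -> 'f'

Best match: offset=6, length=3 (matching 'bbb' starting at position 2)
LZ77 triple: (6, 3, 'f')


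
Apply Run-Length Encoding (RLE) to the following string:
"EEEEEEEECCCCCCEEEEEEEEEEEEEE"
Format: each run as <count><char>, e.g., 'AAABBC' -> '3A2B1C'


Scanning runs left to right:
  i=0: run of 'E' x 8 -> '8E'
  i=8: run of 'C' x 6 -> '6C'
  i=14: run of 'E' x 14 -> '14E'

RLE = 8E6C14E


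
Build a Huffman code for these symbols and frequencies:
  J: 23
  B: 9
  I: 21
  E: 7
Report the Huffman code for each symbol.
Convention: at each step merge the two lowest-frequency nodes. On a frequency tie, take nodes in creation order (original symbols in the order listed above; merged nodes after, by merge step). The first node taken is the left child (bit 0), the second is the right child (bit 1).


Huffman tree construction:
Step 1: Merge E(7) + B(9) = 16
Step 2: Merge (E+B)(16) + I(21) = 37
Step 3: Merge J(23) + ((E+B)+I)(37) = 60
Read each symbol's code off the tree from the root (left child = 0, right child = 1).

Codes:
  J: 0 (length 1)
  B: 101 (length 3)
  I: 11 (length 2)
  E: 100 (length 3)
Average code length: 113/60 = 1.8833 bits/symbol


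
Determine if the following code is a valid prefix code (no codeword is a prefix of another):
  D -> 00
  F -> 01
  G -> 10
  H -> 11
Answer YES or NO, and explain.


Checking each pair (does one codeword prefix another?):
  D='00' vs F='01': no prefix
  D='00' vs G='10': no prefix
  D='00' vs H='11': no prefix
  F='01' vs D='00': no prefix
  F='01' vs G='10': no prefix
  F='01' vs H='11': no prefix
  G='10' vs D='00': no prefix
  G='10' vs F='01': no prefix
  G='10' vs H='11': no prefix
  H='11' vs D='00': no prefix
  H='11' vs F='01': no prefix
  H='11' vs G='10': no prefix
No violation found over all pairs.

YES -- this is a valid prefix code. No codeword is a prefix of any other codeword.


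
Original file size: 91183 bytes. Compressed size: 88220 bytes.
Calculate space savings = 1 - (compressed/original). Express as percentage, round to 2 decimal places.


ratio = compressed/original = 88220/91183 = 0.967505
savings = 1 - ratio = 1 - 0.967505 = 0.032495
as a percentage: 0.032495 * 100 = 3.25%

Space savings = 1 - 88220/91183 = 3.25%


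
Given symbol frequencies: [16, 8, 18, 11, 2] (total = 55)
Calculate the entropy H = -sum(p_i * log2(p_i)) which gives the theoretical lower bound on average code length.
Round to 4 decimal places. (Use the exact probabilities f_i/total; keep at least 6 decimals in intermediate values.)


Per-symbol terms -p_i * log2(p_i) with p_i = f_i/55:
  p = 16/55 = 0.290909: log2(p) = -1.781360, -p*log2(p) = 0.518214
  p = 8/55 = 0.145455: log2(p) = -2.781360, -p*log2(p) = 0.404561
  p = 18/55 = 0.327273: log2(p) = -1.611435, -p*log2(p) = 0.527379
  p = 11/55 = 0.200000: log2(p) = -2.321928, -p*log2(p) = 0.464386
  p = 2/55 = 0.036364: log2(p) = -4.781360, -p*log2(p) = 0.173868
H = 0.518214 + 0.404561 + 0.527379 + 0.464386 + 0.173868 = 2.088408

H = 2.0884 bits/symbol


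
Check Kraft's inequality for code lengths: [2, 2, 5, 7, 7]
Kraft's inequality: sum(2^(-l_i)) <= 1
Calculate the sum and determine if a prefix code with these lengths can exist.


Sum = 2^(-2) + 2^(-2) + 2^(-5) + 2^(-7) + 2^(-7)
    = 0.25 + 0.25 + 0.03125 + 0.0078125 + 0.0078125
    = 70/128 = 0.546875
Since 0.546875 <= 1, Kraft's inequality IS satisfied.
A prefix code with these lengths CAN exist.

Kraft sum = 0.546875. Satisfied.


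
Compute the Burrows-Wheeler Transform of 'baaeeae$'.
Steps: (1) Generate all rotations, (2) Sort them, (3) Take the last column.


Rotations (sorted):
  0: $baaeeae -> last char: e
  1: aaeeae$b -> last char: b
  2: ae$baaee -> last char: e
  3: aeeae$ba -> last char: a
  4: baaeeae$ -> last char: $
  5: e$baaeea -> last char: a
  6: eae$baae -> last char: e
  7: eeae$baa -> last char: a


BWT = ebea$aea


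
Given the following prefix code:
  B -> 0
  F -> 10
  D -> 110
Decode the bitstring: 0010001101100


Decoding step by step:
Bits 0 -> B
Bits 0 -> B
Bits 10 -> F
Bits 0 -> B
Bits 0 -> B
Bits 110 -> D
Bits 110 -> D
Bits 0 -> B


Decoded message: BBFBBDDB


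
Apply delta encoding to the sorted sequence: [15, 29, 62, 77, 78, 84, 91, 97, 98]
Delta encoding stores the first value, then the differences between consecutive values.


First value: 15
Deltas:
  29 - 15 = 14
  62 - 29 = 33
  77 - 62 = 15
  78 - 77 = 1
  84 - 78 = 6
  91 - 84 = 7
  97 - 91 = 6
  98 - 97 = 1


Delta encoded: [15, 14, 33, 15, 1, 6, 7, 6, 1]


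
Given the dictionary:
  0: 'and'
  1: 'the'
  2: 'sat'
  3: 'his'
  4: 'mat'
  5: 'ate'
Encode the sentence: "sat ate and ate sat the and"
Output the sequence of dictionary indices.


Look up each word in the dictionary:
  'sat' -> 2
  'ate' -> 5
  'and' -> 0
  'ate' -> 5
  'sat' -> 2
  'the' -> 1
  'and' -> 0

Encoded: [2, 5, 0, 5, 2, 1, 0]


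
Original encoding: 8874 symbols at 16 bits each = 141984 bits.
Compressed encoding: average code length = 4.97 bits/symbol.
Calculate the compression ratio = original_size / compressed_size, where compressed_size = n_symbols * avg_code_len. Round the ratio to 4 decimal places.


original_size = n_symbols * orig_bits = 8874 * 16 = 141984 bits
compressed_size = n_symbols * avg_code_len = 8874 * 4.97 = 44103.78 bits
ratio = original_size / compressed_size = 141984 / 44103.78 = 3.2193

Compression ratio = 3.2193


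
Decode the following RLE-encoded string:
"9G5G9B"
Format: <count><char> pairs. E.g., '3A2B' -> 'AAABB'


Expanding each <count><char> pair:
  9G -> 'GGGGGGGGG'
  5G -> 'GGGGG'
  9B -> 'BBBBBBBBB'

Decoded = GGGGGGGGGGGGGGBBBBBBBBB


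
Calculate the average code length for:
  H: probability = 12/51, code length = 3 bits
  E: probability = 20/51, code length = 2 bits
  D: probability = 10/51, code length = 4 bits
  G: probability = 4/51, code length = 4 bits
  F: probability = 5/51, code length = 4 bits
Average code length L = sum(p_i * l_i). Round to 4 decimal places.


Weighted contributions p_i * l_i:
  H: (12/51) * 3 = 36/51
  E: (20/51) * 2 = 40/51
  D: (10/51) * 4 = 40/51
  G: (4/51) * 4 = 16/51
  F: (5/51) * 4 = 20/51
Sum = (36 + 40 + 40 + 16 + 20)/51 = 152/51

L = 152/51 = 2.9804 bits/symbol


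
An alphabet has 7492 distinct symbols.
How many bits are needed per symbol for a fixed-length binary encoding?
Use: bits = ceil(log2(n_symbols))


log2(7492) = 12.8711
Bracket: 2^12 = 4096 < 7492 <= 2^13 = 8192
So ceil(log2(7492)) = 13

bits = ceil(log2(7492)) = ceil(12.8711) = 13 bits


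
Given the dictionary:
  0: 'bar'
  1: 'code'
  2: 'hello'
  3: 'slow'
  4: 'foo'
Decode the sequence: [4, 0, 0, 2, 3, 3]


Look up each index in the dictionary:
  4 -> 'foo'
  0 -> 'bar'
  0 -> 'bar'
  2 -> 'hello'
  3 -> 'slow'
  3 -> 'slow'

Decoded: "foo bar bar hello slow slow"


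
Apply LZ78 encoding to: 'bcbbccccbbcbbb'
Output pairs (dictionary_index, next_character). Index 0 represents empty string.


LZ78 encoding steps:
Dictionary: {0: ''}
Step 1: w='' (idx 0), next='b' -> output (0, 'b'), add 'b' as idx 1
Step 2: w='' (idx 0), next='c' -> output (0, 'c'), add 'c' as idx 2
Step 3: w='b' (idx 1), next='b' -> output (1, 'b'), add 'bb' as idx 3
Step 4: w='c' (idx 2), next='c' -> output (2, 'c'), add 'cc' as idx 4
Step 5: w='cc' (idx 4), next='b' -> output (4, 'b'), add 'ccb' as idx 5
Step 6: w='b' (idx 1), next='c' -> output (1, 'c'), add 'bc' as idx 6
Step 7: w='bb' (idx 3), next='b' -> output (3, 'b'), add 'bbb' as idx 7


Encoded: [(0, 'b'), (0, 'c'), (1, 'b'), (2, 'c'), (4, 'b'), (1, 'c'), (3, 'b')]


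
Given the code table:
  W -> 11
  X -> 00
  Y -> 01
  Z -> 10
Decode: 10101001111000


Decoding:
10 -> Z
10 -> Z
10 -> Z
01 -> Y
11 -> W
10 -> Z
00 -> X


Result: ZZZYWZX


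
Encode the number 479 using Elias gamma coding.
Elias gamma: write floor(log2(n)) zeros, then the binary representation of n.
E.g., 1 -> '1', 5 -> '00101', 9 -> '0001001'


num_bits = floor(log2(479)) + 1 = 9
leading_zeros = num_bits - 1 = 8
binary(479) = 111011111

Elias gamma(479) = '00000000' + '111011111' = 00000000111011111 (17 bits)


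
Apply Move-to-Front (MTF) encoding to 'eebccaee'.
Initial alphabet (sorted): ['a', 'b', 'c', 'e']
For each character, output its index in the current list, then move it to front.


MTF encoding:
'e': index 3 in ['a', 'b', 'c', 'e'] -> ['e', 'a', 'b', 'c']
'e': index 0 in ['e', 'a', 'b', 'c'] -> ['e', 'a', 'b', 'c']
'b': index 2 in ['e', 'a', 'b', 'c'] -> ['b', 'e', 'a', 'c']
'c': index 3 in ['b', 'e', 'a', 'c'] -> ['c', 'b', 'e', 'a']
'c': index 0 in ['c', 'b', 'e', 'a'] -> ['c', 'b', 'e', 'a']
'a': index 3 in ['c', 'b', 'e', 'a'] -> ['a', 'c', 'b', 'e']
'e': index 3 in ['a', 'c', 'b', 'e'] -> ['e', 'a', 'c', 'b']
'e': index 0 in ['e', 'a', 'c', 'b'] -> ['e', 'a', 'c', 'b']


Output: [3, 0, 2, 3, 0, 3, 3, 0]


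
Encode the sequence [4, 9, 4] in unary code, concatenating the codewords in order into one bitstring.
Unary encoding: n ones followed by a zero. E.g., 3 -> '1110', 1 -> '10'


Encode each number as n ones followed by a terminating 0:
  4 -> 11110 (5 bits)
  9 -> 1111111110 (10 bits)
  4 -> 11110 (5 bits)
Total length = 5 + 10 + 5 = 20 bits.

Unary([4, 9, 4]) = 11110111111111011110 (20 bits)


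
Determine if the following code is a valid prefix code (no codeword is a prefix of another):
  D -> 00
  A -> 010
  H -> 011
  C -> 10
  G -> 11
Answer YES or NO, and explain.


Checking each pair (does one codeword prefix another?):
  D='00' vs A='010': no prefix
  D='00' vs H='011': no prefix
  D='00' vs C='10': no prefix
  D='00' vs G='11': no prefix
  A='010' vs D='00': no prefix
  A='010' vs H='011': no prefix
  A='010' vs C='10': no prefix
  A='010' vs G='11': no prefix
  H='011' vs D='00': no prefix
  H='011' vs A='010': no prefix
  H='011' vs C='10': no prefix
  H='011' vs G='11': no prefix
  C='10' vs D='00': no prefix
  C='10' vs A='010': no prefix
  C='10' vs H='011': no prefix
  C='10' vs G='11': no prefix
  G='11' vs D='00': no prefix
  G='11' vs A='010': no prefix
  G='11' vs H='011': no prefix
  G='11' vs C='10': no prefix
No violation found over all pairs.

YES -- this is a valid prefix code. No codeword is a prefix of any other codeword.


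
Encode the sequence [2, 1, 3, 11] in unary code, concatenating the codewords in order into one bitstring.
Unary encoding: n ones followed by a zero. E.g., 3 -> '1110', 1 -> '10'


Encode each number as n ones followed by a terminating 0:
  2 -> 110 (3 bits)
  1 -> 10 (2 bits)
  3 -> 1110 (4 bits)
  11 -> 111111111110 (12 bits)
Total length = 3 + 2 + 4 + 12 = 21 bits.

Unary([2, 1, 3, 11]) = 110101110111111111110 (21 bits)


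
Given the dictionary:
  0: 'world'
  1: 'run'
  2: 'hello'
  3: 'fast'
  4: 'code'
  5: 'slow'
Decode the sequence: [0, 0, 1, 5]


Look up each index in the dictionary:
  0 -> 'world'
  0 -> 'world'
  1 -> 'run'
  5 -> 'slow'

Decoded: "world world run slow"


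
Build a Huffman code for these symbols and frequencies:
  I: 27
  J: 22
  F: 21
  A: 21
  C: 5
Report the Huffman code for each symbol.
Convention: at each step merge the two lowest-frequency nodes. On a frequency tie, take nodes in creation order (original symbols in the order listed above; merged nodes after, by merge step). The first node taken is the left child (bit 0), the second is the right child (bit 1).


Huffman tree construction:
Step 1: Merge C(5) + F(21) = 26
Step 2: Merge A(21) + J(22) = 43
Step 3: Merge (C+F)(26) + I(27) = 53
Step 4: Merge (A+J)(43) + ((C+F)+I)(53) = 96
Read each symbol's code off the tree from the root (left child = 0, right child = 1).

Codes:
  I: 11 (length 2)
  J: 01 (length 2)
  F: 101 (length 3)
  A: 00 (length 2)
  C: 100 (length 3)
Average code length: 218/96 = 2.2708 bits/symbol


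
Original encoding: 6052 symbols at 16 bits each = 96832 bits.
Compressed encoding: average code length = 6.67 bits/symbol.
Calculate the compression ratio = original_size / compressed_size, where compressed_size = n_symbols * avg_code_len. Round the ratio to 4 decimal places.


original_size = n_symbols * orig_bits = 6052 * 16 = 96832 bits
compressed_size = n_symbols * avg_code_len = 6052 * 6.67 = 40366.84 bits
ratio = original_size / compressed_size = 96832 / 40366.84 = 2.3988

Compression ratio = 2.3988


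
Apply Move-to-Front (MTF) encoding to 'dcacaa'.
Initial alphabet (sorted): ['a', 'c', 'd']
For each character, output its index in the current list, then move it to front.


MTF encoding:
'd': index 2 in ['a', 'c', 'd'] -> ['d', 'a', 'c']
'c': index 2 in ['d', 'a', 'c'] -> ['c', 'd', 'a']
'a': index 2 in ['c', 'd', 'a'] -> ['a', 'c', 'd']
'c': index 1 in ['a', 'c', 'd'] -> ['c', 'a', 'd']
'a': index 1 in ['c', 'a', 'd'] -> ['a', 'c', 'd']
'a': index 0 in ['a', 'c', 'd'] -> ['a', 'c', 'd']


Output: [2, 2, 2, 1, 1, 0]


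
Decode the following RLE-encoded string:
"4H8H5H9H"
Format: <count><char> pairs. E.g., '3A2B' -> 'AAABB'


Expanding each <count><char> pair:
  4H -> 'HHHH'
  8H -> 'HHHHHHHH'
  5H -> 'HHHHH'
  9H -> 'HHHHHHHHH'

Decoded = HHHHHHHHHHHHHHHHHHHHHHHHHH


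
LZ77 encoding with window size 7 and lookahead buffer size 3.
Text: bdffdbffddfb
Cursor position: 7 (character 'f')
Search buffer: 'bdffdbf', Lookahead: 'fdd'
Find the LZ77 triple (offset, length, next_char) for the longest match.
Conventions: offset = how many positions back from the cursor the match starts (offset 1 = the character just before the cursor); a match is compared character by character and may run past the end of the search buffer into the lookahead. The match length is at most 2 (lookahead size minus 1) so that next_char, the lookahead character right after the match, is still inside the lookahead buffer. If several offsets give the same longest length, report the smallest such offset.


Try each offset into the search buffer:
  offset=1 (pos 6, char 'f'): match length 1
  offset=2 (pos 5, char 'b'): match length 0
  offset=3 (pos 4, char 'd'): match length 0
  offset=4 (pos 3, char 'f'): match length 2
  offset=5 (pos 2, char 'f'): match length 1
  offset=6 (pos 1, char 'd'): match length 0
  offset=7 (pos 0, char 'b'): match length 0
Longest match has length 2 at offset 4.
next_char = character at position 7 + 2 = 9 -> 'd'

Best match: offset=4, length=2 (matching 'fd' starting at position 3)
LZ77 triple: (4, 2, 'd')


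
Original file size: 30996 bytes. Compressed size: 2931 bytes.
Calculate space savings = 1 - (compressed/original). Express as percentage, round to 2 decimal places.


ratio = compressed/original = 2931/30996 = 0.094561
savings = 1 - ratio = 1 - 0.094561 = 0.905439
as a percentage: 0.905439 * 100 = 90.54%

Space savings = 1 - 2931/30996 = 90.54%


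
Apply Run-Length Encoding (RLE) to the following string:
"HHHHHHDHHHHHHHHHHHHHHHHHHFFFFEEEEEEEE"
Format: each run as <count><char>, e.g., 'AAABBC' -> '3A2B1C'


Scanning runs left to right:
  i=0: run of 'H' x 6 -> '6H'
  i=6: run of 'D' x 1 -> '1D'
  i=7: run of 'H' x 18 -> '18H'
  i=25: run of 'F' x 4 -> '4F'
  i=29: run of 'E' x 8 -> '8E'

RLE = 6H1D18H4F8E


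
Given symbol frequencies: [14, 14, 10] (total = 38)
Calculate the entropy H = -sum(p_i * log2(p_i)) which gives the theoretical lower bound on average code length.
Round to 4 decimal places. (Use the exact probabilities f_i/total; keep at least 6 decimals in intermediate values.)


Per-symbol terms -p_i * log2(p_i) with p_i = f_i/38:
  p = 14/38 = 0.368421: log2(p) = -1.440573, -p*log2(p) = 0.530737
  p = 14/38 = 0.368421: log2(p) = -1.440573, -p*log2(p) = 0.530737
  p = 10/38 = 0.263158: log2(p) = -1.925999, -p*log2(p) = 0.506842
H = 0.530737 + 0.530737 + 0.506842 = 1.568316

H = 1.5683 bits/symbol


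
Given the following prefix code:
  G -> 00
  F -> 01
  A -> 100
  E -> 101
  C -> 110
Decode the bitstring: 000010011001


Decoding step by step:
Bits 00 -> G
Bits 00 -> G
Bits 100 -> A
Bits 110 -> C
Bits 01 -> F


Decoded message: GGACF


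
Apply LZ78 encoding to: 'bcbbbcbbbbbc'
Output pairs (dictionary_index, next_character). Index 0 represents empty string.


LZ78 encoding steps:
Dictionary: {0: ''}
Step 1: w='' (idx 0), next='b' -> output (0, 'b'), add 'b' as idx 1
Step 2: w='' (idx 0), next='c' -> output (0, 'c'), add 'c' as idx 2
Step 3: w='b' (idx 1), next='b' -> output (1, 'b'), add 'bb' as idx 3
Step 4: w='b' (idx 1), next='c' -> output (1, 'c'), add 'bc' as idx 4
Step 5: w='bb' (idx 3), next='b' -> output (3, 'b'), add 'bbb' as idx 5
Step 6: w='bb' (idx 3), next='c' -> output (3, 'c'), add 'bbc' as idx 6


Encoded: [(0, 'b'), (0, 'c'), (1, 'b'), (1, 'c'), (3, 'b'), (3, 'c')]


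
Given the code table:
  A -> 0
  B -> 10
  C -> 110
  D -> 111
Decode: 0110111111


Decoding:
0 -> A
110 -> C
111 -> D
111 -> D


Result: ACDD


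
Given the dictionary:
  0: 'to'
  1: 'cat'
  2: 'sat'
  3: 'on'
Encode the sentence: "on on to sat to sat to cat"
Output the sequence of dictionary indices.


Look up each word in the dictionary:
  'on' -> 3
  'on' -> 3
  'to' -> 0
  'sat' -> 2
  'to' -> 0
  'sat' -> 2
  'to' -> 0
  'cat' -> 1

Encoded: [3, 3, 0, 2, 0, 2, 0, 1]


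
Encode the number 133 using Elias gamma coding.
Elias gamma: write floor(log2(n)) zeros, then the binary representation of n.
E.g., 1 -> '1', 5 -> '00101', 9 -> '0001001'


num_bits = floor(log2(133)) + 1 = 8
leading_zeros = num_bits - 1 = 7
binary(133) = 10000101

Elias gamma(133) = '0000000' + '10000101' = 000000010000101 (15 bits)


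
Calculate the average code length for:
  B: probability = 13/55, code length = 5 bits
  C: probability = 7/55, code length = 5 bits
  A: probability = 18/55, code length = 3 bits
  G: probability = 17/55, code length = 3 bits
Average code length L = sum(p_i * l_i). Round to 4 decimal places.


Weighted contributions p_i * l_i:
  B: (13/55) * 5 = 65/55
  C: (7/55) * 5 = 35/55
  A: (18/55) * 3 = 54/55
  G: (17/55) * 3 = 51/55
Sum = (65 + 35 + 54 + 51)/55 = 205/55

L = 205/55 = 3.7273 bits/symbol


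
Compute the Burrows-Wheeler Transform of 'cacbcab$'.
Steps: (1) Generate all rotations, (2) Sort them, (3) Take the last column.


Rotations (sorted):
  0: $cacbcab -> last char: b
  1: ab$cacbc -> last char: c
  2: acbcab$c -> last char: c
  3: b$cacbca -> last char: a
  4: bcab$cac -> last char: c
  5: cab$cacb -> last char: b
  6: cacbcab$ -> last char: $
  7: cbcab$ca -> last char: a


BWT = bccacb$a


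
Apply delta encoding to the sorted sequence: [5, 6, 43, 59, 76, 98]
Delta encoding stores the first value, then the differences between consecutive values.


First value: 5
Deltas:
  6 - 5 = 1
  43 - 6 = 37
  59 - 43 = 16
  76 - 59 = 17
  98 - 76 = 22


Delta encoded: [5, 1, 37, 16, 17, 22]


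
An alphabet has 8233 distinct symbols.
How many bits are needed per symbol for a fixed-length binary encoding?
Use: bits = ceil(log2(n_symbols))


log2(8233) = 13.0072
Bracket: 2^13 = 8192 < 8233 <= 2^14 = 16384
So ceil(log2(8233)) = 14

bits = ceil(log2(8233)) = ceil(13.0072) = 14 bits


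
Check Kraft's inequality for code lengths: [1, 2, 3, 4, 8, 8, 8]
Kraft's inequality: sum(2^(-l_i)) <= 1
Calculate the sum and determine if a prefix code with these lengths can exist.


Sum = 2^(-1) + 2^(-2) + 2^(-3) + 2^(-4) + 2^(-8) + 2^(-8) + 2^(-8)
    = 0.5 + 0.25 + 0.125 + 0.0625 + 0.00390625 + 0.00390625 + 0.00390625
    = 243/256 = 0.94921875
Since 0.94921875 <= 1, Kraft's inequality IS satisfied.
A prefix code with these lengths CAN exist.

Kraft sum = 0.94921875. Satisfied.


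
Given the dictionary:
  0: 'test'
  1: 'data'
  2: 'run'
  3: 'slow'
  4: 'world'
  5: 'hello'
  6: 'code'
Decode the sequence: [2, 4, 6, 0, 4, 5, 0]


Look up each index in the dictionary:
  2 -> 'run'
  4 -> 'world'
  6 -> 'code'
  0 -> 'test'
  4 -> 'world'
  5 -> 'hello'
  0 -> 'test'

Decoded: "run world code test world hello test"


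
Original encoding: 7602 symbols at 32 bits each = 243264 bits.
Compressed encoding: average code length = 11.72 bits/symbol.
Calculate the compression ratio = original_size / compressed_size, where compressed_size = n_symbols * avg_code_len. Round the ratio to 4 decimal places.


original_size = n_symbols * orig_bits = 7602 * 32 = 243264 bits
compressed_size = n_symbols * avg_code_len = 7602 * 11.72 = 89095.44 bits
ratio = original_size / compressed_size = 243264 / 89095.44 = 2.7304

Compression ratio = 2.7304


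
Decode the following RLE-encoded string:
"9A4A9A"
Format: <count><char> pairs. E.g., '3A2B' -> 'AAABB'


Expanding each <count><char> pair:
  9A -> 'AAAAAAAAA'
  4A -> 'AAAA'
  9A -> 'AAAAAAAAA'

Decoded = AAAAAAAAAAAAAAAAAAAAAA


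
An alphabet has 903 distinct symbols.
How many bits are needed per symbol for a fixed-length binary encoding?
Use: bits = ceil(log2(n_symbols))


log2(903) = 9.8186
Bracket: 2^9 = 512 < 903 <= 2^10 = 1024
So ceil(log2(903)) = 10

bits = ceil(log2(903)) = ceil(9.8186) = 10 bits


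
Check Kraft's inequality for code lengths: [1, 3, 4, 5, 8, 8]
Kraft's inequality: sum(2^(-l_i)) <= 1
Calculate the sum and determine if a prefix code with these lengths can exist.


Sum = 2^(-1) + 2^(-3) + 2^(-4) + 2^(-5) + 2^(-8) + 2^(-8)
    = 0.5 + 0.125 + 0.0625 + 0.03125 + 0.00390625 + 0.00390625
    = 186/256 = 0.7265625
Since 0.7265625 <= 1, Kraft's inequality IS satisfied.
A prefix code with these lengths CAN exist.

Kraft sum = 0.7265625. Satisfied.
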